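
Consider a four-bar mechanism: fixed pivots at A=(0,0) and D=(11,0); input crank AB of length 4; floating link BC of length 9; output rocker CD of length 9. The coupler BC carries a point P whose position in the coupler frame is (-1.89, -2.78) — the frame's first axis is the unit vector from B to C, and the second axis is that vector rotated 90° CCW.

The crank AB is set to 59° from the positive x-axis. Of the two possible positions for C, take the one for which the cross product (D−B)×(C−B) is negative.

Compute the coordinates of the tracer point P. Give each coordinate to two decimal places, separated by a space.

-1.03 4.75

A=(0,0), D=(11.00,0)
B = A + 4.00·(cos59°, sin59°) = (2.0602, 3.4287)
|BD| = 9.5748
circle(B,9.00) ∩ circle(D,9.00): a=4.7874, h=7.6211
  candidates: C₊=(9.2591,8.8300) cross=72.970; C₋=(3.8010,-5.4014) cross=-72.970
  mode - wants cross < 0 → take C=(3.8010,-5.4014) (cross=-72.970)
ex = (C−B)/|BC| = (0.1934,-0.9811); ey = (0.9811,0.1934)
P = B + -1.89·ex + -2.78·ey = (-1.0329,4.7452)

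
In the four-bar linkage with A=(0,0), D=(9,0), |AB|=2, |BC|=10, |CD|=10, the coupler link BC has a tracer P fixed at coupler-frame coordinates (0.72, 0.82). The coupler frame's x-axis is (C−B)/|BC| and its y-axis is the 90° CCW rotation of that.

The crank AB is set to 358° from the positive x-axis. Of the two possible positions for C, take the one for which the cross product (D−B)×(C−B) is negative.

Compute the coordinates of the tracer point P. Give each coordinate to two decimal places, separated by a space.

A=(0,0), D=(9.00,0)
B = A + 2.00·(cos358°, sin358°) = (1.9988, -0.0698)
|BD| = 7.0016
circle(B,10.00) ∩ circle(D,10.00): a=3.5008, h=9.3672
  candidates: C₊=(5.4060,9.3318) cross=65.585; C₋=(5.5928,-9.4016) cross=-65.585
  mode - wants cross < 0 → take C=(5.5928,-9.4016) (cross=-65.585)
ex = (C−B)/|BC| = (0.3594,-0.9332); ey = (0.9332,0.3594)
P = B + 0.72·ex + 0.82·ey = (3.0228,-0.4470)

3.02 -0.45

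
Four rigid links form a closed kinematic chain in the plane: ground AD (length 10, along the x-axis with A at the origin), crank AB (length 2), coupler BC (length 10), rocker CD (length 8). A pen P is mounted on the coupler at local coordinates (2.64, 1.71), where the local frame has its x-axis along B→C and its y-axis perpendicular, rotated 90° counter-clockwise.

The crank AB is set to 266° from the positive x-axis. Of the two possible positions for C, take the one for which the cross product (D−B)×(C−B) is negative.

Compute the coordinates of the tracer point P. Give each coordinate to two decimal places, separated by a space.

3.00 -2.12

A=(0,0), D=(10.00,0)
B = A + 2.00·(cos266°, sin266°) = (-0.1395, -1.9951)
|BD| = 10.3339
circle(B,10.00) ∩ circle(D,8.00): a=6.9088, h=7.2297
  candidates: C₊=(5.2435,6.4324) cross=74.711; C₋=(8.0351,-7.7549) cross=-74.711
  mode - wants cross < 0 → take C=(8.0351,-7.7549) (cross=-74.711)
ex = (C−B)/|BC| = (0.8175,-0.5760); ey = (0.5760,0.8175)
P = B + 2.64·ex + 1.71·ey = (3.0035,-2.1179)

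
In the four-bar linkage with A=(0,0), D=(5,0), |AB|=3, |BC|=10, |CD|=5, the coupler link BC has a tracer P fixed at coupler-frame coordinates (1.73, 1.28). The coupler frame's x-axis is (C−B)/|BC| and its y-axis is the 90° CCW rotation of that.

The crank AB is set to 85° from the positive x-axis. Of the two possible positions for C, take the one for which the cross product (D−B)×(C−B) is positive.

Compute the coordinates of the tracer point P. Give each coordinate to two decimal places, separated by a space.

A=(0,0), D=(5.00,0)
B = A + 3.00·(cos85°, sin85°) = (0.2615, 2.9886)
|BD| = 5.6023
circle(B,10.00) ∩ circle(D,5.00): a=9.4949, h=3.1381
  candidates: C₊=(9.9665,0.5777) cross=17.580; C₋=(6.6184,-4.7308) cross=-17.580
  mode + wants cross > 0 → take C=(9.9665,0.5777) (cross=17.580)
ex = (C−B)/|BC| = (0.9705,-0.2411); ey = (0.2411,0.9705)
P = B + 1.73·ex + 1.28·ey = (2.2490,3.8138)

2.25 3.81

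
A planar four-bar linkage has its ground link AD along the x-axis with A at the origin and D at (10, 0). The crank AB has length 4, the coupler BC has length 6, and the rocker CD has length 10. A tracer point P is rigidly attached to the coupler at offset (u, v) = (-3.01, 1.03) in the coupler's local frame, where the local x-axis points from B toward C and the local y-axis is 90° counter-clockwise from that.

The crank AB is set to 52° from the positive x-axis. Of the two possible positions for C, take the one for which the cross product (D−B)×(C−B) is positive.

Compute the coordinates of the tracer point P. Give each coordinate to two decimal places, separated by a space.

0.29 0.83

A=(0,0), D=(10.00,0)
B = A + 4.00·(cos52°, sin52°) = (2.4626, 3.1520)
|BD| = 8.1699
circle(B,6.00) ∩ circle(D,10.00): a=0.1681, h=5.9976
  candidates: C₊=(4.9317,8.6205) cross=49.000; C₋=(0.3038,-2.4461) cross=-49.000
  mode + wants cross > 0 → take C=(4.9317,8.6205) (cross=49.000)
ex = (C−B)/|BC| = (0.4115,0.9114); ey = (-0.9114,0.4115)
P = B + -3.01·ex + 1.03·ey = (0.2852,0.8326)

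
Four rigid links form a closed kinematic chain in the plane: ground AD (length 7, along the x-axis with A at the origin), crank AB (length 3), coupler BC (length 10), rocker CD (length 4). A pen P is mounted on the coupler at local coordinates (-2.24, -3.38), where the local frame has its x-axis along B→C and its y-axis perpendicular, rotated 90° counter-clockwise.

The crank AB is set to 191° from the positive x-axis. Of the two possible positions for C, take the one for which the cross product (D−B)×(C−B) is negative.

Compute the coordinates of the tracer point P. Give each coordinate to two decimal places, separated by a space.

-6.20 -2.99

A=(0,0), D=(7.00,0)
B = A + 3.00·(cos191°, sin191°) = (-2.9449, -0.5724)
|BD| = 9.9613
circle(B,10.00) ∩ circle(D,4.00): a=9.1970, h=3.9263
  candidates: C₊=(6.0113,3.8759) cross=39.111; C₋=(6.4625,-3.9637) cross=-39.111
  mode - wants cross < 0 → take C=(6.4625,-3.9637) (cross=-39.111)
ex = (C−B)/|BC| = (0.9407,-0.3391); ey = (0.3391,0.9407)
P = B + -2.24·ex + -3.38·ey = (-6.1984,-2.9925)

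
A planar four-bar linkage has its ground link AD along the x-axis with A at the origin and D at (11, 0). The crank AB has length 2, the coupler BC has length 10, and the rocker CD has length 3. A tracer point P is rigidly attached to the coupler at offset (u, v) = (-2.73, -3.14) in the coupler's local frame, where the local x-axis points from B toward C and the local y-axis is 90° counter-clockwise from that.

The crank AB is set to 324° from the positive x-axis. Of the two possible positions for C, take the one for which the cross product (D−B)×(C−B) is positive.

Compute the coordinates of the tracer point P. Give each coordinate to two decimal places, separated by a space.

A=(0,0), D=(11.00,0)
B = A + 2.00·(cos324°, sin324°) = (1.6180, -1.1756)
|BD| = 9.4553
circle(B,10.00) ∩ circle(D,3.00): a=9.5398, h=2.9988
  candidates: C₊=(10.7109,2.9860) cross=28.355; C₋=(11.4566,-2.9650) cross=-28.355
  mode + wants cross > 0 → take C=(10.7109,2.9860) (cross=28.355)
ex = (C−B)/|BC| = (0.9093,0.4162); ey = (-0.4162,0.9093)
P = B + -2.73·ex + -3.14·ey = (0.4424,-5.1669)

0.44 -5.17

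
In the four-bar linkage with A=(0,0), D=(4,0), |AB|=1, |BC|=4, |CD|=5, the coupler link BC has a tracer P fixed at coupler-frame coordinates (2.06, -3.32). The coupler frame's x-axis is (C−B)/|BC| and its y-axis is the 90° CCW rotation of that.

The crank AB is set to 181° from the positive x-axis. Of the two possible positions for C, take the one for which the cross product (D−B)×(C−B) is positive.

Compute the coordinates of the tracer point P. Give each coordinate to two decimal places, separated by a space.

2.86 0.56

A=(0,0), D=(4.00,0)
B = A + 1.00·(cos181°, sin181°) = (-0.9998, -0.0175)
|BD| = 4.9999
circle(B,4.00) ∩ circle(D,5.00): a=1.5999, h=3.6661
  candidates: C₊=(0.5873,3.6542) cross=18.330; C₋=(0.6129,-3.6779) cross=-18.330
  mode + wants cross > 0 → take C=(0.5873,3.6542) (cross=18.330)
ex = (C−B)/|BC| = (0.3968,0.9179); ey = (-0.9179,0.3968)
P = B + 2.06·ex + -3.32·ey = (2.8650,0.5562)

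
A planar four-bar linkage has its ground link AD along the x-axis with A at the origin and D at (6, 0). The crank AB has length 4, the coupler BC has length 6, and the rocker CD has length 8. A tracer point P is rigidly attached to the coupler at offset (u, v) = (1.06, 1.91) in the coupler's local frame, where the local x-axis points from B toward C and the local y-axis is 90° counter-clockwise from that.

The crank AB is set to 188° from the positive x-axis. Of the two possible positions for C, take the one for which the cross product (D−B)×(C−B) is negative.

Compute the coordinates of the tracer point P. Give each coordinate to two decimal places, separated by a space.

A=(0,0), D=(6.00,0)
B = A + 4.00·(cos188°, sin188°) = (-3.9611, -0.5567)
|BD| = 9.9766
circle(B,6.00) ∩ circle(D,8.00): a=3.5850, h=4.8112
  candidates: C₊=(-0.6501,4.4470) cross=47.999; C₋=(-0.1132,-5.1603) cross=-47.999
  mode - wants cross < 0 → take C=(-0.1132,-5.1603) (cross=-47.999)
ex = (C−B)/|BC| = (0.6413,-0.7673); ey = (0.7673,0.6413)
P = B + 1.06·ex + 1.91·ey = (-1.8158,-0.1451)

-1.82 -0.15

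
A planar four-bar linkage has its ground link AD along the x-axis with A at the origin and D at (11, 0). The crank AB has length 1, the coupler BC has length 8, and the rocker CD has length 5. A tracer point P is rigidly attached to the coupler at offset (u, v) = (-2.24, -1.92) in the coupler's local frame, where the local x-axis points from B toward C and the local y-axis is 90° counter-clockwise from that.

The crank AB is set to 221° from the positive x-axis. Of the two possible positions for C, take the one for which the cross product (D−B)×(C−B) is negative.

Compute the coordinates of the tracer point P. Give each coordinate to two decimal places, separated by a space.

A=(0,0), D=(11.00,0)
B = A + 1.00·(cos221°, sin221°) = (-0.7547, -0.6561)
|BD| = 11.7730
circle(B,8.00) ∩ circle(D,5.00): a=7.5428, h=2.6656
  candidates: C₊=(6.6279,2.4258) cross=31.383; C₋=(6.9249,-2.8972) cross=-31.383
  mode - wants cross < 0 → take C=(6.9249,-2.8972) (cross=-31.383)
ex = (C−B)/|BC| = (0.9600,-0.2801); ey = (0.2801,0.9600)
P = B + -2.24·ex + -1.92·ey = (-3.4429,-1.8716)

-3.44 -1.87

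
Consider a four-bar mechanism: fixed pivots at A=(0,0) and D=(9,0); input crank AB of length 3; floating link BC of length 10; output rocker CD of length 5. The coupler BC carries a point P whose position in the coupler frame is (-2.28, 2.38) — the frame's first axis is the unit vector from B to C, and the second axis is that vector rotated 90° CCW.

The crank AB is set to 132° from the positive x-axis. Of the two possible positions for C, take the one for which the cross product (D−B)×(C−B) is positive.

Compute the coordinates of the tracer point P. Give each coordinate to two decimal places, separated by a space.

-4.83 3.94

A=(0,0), D=(9.00,0)
B = A + 3.00·(cos132°, sin132°) = (-2.0074, 2.2294)
|BD| = 11.2309
circle(B,10.00) ∩ circle(D,5.00): a=8.9545, h=4.4517
  candidates: C₊=(7.6526,4.8150) cross=49.997; C₋=(5.8852,-3.9112) cross=-49.997
  mode + wants cross > 0 → take C=(7.6526,4.8150) (cross=49.997)
ex = (C−B)/|BC| = (0.9660,0.2586); ey = (-0.2586,0.9660)
P = B + -2.28·ex + 2.38·ey = (-4.8252,3.9390)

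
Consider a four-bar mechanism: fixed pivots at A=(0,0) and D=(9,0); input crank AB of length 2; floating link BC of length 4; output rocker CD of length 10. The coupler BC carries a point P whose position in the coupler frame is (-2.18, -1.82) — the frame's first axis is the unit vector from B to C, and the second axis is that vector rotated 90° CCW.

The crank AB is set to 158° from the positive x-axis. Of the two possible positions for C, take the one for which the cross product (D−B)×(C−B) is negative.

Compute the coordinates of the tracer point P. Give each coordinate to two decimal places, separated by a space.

-4.29 2.20

A=(0,0), D=(9.00,0)
B = A + 2.00·(cos158°, sin158°) = (-1.8544, 0.7492)
|BD| = 10.8802
circle(B,4.00) ∩ circle(D,10.00): a=1.5799, h=3.6748
  candidates: C₊=(-0.0252,4.3065) cross=39.982; C₋=(-0.5313,-3.0256) cross=-39.982
  mode - wants cross < 0 → take C=(-0.5313,-3.0256) (cross=-39.982)
ex = (C−B)/|BC| = (0.3308,-0.9437); ey = (0.9437,0.3308)
P = B + -2.18·ex + -1.82·ey = (-4.2930,2.2045)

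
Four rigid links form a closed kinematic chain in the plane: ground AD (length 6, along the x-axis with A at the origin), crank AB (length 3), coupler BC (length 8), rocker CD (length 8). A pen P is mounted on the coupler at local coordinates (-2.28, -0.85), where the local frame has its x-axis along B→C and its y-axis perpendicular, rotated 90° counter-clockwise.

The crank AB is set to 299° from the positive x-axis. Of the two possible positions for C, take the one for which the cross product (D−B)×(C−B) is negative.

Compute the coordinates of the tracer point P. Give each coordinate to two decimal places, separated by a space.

-0.83 -1.78

A=(0,0), D=(6.00,0)
B = A + 3.00·(cos299°, sin299°) = (1.4544, -2.6239)
|BD| = 5.2485
circle(B,8.00) ∩ circle(D,8.00): a=2.6243, h=7.5573
  candidates: C₊=(-0.0509,5.2332) cross=39.665; C₋=(7.5053,-7.8571) cross=-39.665
  mode - wants cross < 0 → take C=(7.5053,-7.8571) (cross=-39.665)
ex = (C−B)/|BC| = (0.7564,-0.6542); ey = (0.6542,0.7564)
P = B + -2.28·ex + -0.85·ey = (-0.8261,-1.7753)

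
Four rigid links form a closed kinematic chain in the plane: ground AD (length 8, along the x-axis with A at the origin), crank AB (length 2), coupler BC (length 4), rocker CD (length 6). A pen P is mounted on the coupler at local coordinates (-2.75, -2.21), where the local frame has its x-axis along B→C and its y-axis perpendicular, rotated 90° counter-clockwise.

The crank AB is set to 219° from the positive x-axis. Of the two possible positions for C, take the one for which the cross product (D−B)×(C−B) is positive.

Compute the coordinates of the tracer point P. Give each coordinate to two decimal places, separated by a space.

-3.03 -4.47

A=(0,0), D=(8.00,0)
B = A + 2.00·(cos219°, sin219°) = (-1.5543, -1.2586)
|BD| = 9.6368
circle(B,4.00) ∩ circle(D,6.00): a=3.7807, h=1.3062
  candidates: C₊=(2.0235,0.5301) cross=12.587; C₋=(2.3647,-2.0598) cross=-12.587
  mode + wants cross > 0 → take C=(2.0235,0.5301) (cross=12.587)
ex = (C−B)/|BC| = (0.8944,0.4472); ey = (-0.4472,0.8944)
P = B + -2.75·ex + -2.21·ey = (-3.0257,-4.4651)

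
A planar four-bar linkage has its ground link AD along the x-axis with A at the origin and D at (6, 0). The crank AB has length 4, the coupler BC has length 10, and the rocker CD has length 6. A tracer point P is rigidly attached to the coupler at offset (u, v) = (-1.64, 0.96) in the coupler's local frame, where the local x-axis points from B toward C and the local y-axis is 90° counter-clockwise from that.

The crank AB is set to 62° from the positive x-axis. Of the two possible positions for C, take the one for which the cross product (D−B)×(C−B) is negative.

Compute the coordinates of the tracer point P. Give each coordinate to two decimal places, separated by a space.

A=(0,0), D=(6.00,0)
B = A + 4.00·(cos62°, sin62°) = (1.8779, 3.5318)
|BD| = 5.4282
circle(B,10.00) ∩ circle(D,6.00): a=8.6092, h=5.0873
  candidates: C₊=(11.7257,1.7936) cross=27.615; C₋=(5.1056,-5.9330) cross=-27.615
  mode - wants cross < 0 → take C=(5.1056,-5.9330) (cross=-27.615)
ex = (C−B)/|BC| = (0.3228,-0.9465); ey = (0.9465,0.3228)
P = B + -1.64·ex + 0.96·ey = (2.2572,5.3939)

2.26 5.39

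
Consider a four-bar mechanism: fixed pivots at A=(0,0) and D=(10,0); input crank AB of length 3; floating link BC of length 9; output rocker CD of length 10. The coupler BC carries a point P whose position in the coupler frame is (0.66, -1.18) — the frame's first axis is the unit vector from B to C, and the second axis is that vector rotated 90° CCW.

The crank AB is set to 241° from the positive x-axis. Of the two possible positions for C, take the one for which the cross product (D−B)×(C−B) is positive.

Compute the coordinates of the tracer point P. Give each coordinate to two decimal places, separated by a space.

A=(0,0), D=(10.00,0)
B = A + 3.00·(cos241°, sin241°) = (-1.4544, -2.6239)
|BD| = 11.7511
circle(B,9.00) ∩ circle(D,10.00): a=5.0671, h=7.4380
  candidates: C₊=(1.8240,5.7578) cross=87.405; C₋=(5.1456,-8.7427) cross=-87.405
  mode + wants cross > 0 → take C=(1.8240,5.7578) (cross=87.405)
ex = (C−B)/|BC| = (0.3643,0.9313); ey = (-0.9313,0.3643)
P = B + 0.66·ex + -1.18·ey = (-0.1151,-2.4390)

-0.12 -2.44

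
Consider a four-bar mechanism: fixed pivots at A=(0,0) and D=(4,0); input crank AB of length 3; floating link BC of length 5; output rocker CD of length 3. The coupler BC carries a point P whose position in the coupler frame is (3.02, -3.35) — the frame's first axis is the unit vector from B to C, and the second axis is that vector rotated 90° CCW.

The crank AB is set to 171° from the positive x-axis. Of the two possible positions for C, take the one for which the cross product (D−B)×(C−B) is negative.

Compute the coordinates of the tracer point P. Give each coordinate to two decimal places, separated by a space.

A=(0,0), D=(4.00,0)
B = A + 3.00·(cos171°, sin171°) = (-2.9631, 0.4693)
|BD| = 6.9789
circle(B,5.00) ∩ circle(D,3.00): a=4.6357, h=1.8735
  candidates: C₊=(1.7882,2.0268) cross=13.075; C₋=(1.5362,-1.7116) cross=-13.075
  mode - wants cross < 0 → take C=(1.5362,-1.7116) (cross=-13.075)
ex = (C−B)/|BC| = (0.8999,-0.4362); ey = (0.4362,0.8999)
P = B + 3.02·ex + -3.35·ey = (-1.7067,-3.8625)

-1.71 -3.86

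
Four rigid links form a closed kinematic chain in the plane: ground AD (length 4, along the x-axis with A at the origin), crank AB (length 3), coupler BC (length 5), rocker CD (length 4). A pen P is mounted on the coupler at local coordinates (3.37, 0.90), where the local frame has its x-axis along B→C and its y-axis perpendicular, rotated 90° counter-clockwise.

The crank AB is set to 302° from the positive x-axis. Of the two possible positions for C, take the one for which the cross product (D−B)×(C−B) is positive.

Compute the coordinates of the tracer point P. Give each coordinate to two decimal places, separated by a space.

A=(0,0), D=(4.00,0)
B = A + 3.00·(cos302°, sin302°) = (1.5898, -2.5441)
|BD| = 3.5046
circle(B,5.00) ∩ circle(D,4.00): a=3.0363, h=3.9725
  candidates: C₊=(0.7941,2.3921) cross=13.922; C₋=(6.5618,-3.0720) cross=-13.922
  mode + wants cross > 0 → take C=(0.7941,2.3921) (cross=13.922)
ex = (C−B)/|BC| = (-0.1591,0.9873); ey = (-0.9873,-0.1591)
P = B + 3.37·ex + 0.90·ey = (0.1650,0.6397)

0.16 0.64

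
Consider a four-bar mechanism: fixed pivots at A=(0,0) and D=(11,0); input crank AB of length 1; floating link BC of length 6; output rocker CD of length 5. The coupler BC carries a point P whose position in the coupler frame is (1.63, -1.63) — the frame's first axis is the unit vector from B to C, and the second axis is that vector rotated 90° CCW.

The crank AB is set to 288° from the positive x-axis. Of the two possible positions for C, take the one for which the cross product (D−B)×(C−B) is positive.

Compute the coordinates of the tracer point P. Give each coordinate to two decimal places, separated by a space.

A=(0,0), D=(11.00,0)
B = A + 1.00·(cos288°, sin288°) = (0.3090, -0.9511)
|BD| = 10.7332
circle(B,6.00) ∩ circle(D,5.00): a=5.8790, h=1.1988
  candidates: C₊=(6.0587,0.7639) cross=12.866; C₋=(6.2711,-1.6242) cross=-12.866
  mode + wants cross > 0 → take C=(6.0587,0.7639) (cross=12.866)
ex = (C−B)/|BC| = (0.9583,0.2858); ey = (-0.2858,0.9583)
P = B + 1.63·ex + -1.63·ey = (2.3369,-2.0472)

2.34 -2.05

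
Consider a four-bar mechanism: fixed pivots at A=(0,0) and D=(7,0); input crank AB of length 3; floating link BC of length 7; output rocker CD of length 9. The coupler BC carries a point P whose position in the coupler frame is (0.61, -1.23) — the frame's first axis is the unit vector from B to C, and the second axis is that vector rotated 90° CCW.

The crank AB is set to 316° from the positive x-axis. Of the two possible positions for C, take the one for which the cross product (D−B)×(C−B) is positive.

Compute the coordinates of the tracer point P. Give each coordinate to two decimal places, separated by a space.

2.99 -0.99

A=(0,0), D=(7.00,0)
B = A + 3.00·(cos316°, sin316°) = (2.1580, -2.0840)
|BD| = 5.2714
circle(B,7.00) ∩ circle(D,9.00): a=-0.3995, h=6.9886
  candidates: C₊=(-0.9718,4.1773) cross=36.840; C₋=(4.5539,-8.6612) cross=-36.840
  mode + wants cross > 0 → take C=(-0.9718,4.1773) (cross=36.840)
ex = (C−B)/|BC| = (-0.4471,0.8945); ey = (-0.8945,-0.4471)
P = B + 0.61·ex + -1.23·ey = (2.9855,-0.9884)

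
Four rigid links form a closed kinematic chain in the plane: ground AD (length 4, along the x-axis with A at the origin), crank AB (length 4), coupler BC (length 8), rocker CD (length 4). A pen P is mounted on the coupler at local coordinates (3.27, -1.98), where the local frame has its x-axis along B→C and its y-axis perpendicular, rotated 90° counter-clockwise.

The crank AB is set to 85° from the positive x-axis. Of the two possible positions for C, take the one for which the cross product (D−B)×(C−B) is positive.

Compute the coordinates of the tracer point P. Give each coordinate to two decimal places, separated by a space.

A=(0,0), D=(4.00,0)
B = A + 4.00·(cos85°, sin85°) = (0.3486, 3.9848)
|BD| = 5.4047
circle(B,8.00) ∩ circle(D,4.00): a=7.1429, h=3.6026
  candidates: C₊=(7.8304,1.1523) cross=19.471; C₋=(2.5182,-3.7154) cross=-19.471
  mode + wants cross > 0 → take C=(7.8304,1.1523) (cross=19.471)
ex = (C−B)/|BC| = (0.9352,-0.3541); ey = (0.3541,0.9352)
P = B + 3.27·ex + -1.98·ey = (2.7058,0.9753)

2.71 0.98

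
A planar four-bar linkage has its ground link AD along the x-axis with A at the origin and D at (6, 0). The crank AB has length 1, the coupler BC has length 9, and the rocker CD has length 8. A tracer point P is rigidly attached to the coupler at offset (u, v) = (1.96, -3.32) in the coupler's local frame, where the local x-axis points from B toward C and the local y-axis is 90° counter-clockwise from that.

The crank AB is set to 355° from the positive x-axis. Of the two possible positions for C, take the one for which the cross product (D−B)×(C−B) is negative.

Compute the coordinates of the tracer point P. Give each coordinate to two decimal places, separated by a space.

A=(0,0), D=(6.00,0)
B = A + 1.00·(cos355°, sin355°) = (0.9962, -0.0872)
|BD| = 5.0046
circle(B,9.00) ∩ circle(D,8.00): a=4.2007, h=7.9595
  candidates: C₊=(5.0577,7.9443) cross=39.834; C₋=(5.3349,-7.9723) cross=-39.834
  mode - wants cross < 0 → take C=(5.3349,-7.9723) (cross=-39.834)
ex = (C−B)/|BC| = (0.4821,-0.8761); ey = (0.8761,0.4821)
P = B + 1.96·ex + -3.32·ey = (-0.9677,-3.4049)

-0.97 -3.40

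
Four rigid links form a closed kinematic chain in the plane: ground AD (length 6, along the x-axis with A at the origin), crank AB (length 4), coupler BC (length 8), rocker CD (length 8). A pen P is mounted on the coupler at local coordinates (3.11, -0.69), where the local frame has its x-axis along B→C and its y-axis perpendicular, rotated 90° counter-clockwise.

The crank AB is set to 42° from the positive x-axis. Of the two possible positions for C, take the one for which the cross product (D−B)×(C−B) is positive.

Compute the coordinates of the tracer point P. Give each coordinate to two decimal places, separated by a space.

A=(0,0), D=(6.00,0)
B = A + 4.00·(cos42°, sin42°) = (2.9726, 2.6765)
|BD| = 4.0409
circle(B,8.00) ∩ circle(D,8.00): a=2.0205, h=7.7407
  candidates: C₊=(9.6133,7.1375) cross=31.279; C₋=(-0.6408,-4.4610) cross=-31.279
  mode + wants cross > 0 → take C=(9.6133,7.1375) (cross=31.279)
ex = (C−B)/|BC| = (0.8301,0.5576); ey = (-0.5576,0.8301)
P = B + 3.11·ex + -0.69·ey = (5.9389,3.8380)

5.94 3.84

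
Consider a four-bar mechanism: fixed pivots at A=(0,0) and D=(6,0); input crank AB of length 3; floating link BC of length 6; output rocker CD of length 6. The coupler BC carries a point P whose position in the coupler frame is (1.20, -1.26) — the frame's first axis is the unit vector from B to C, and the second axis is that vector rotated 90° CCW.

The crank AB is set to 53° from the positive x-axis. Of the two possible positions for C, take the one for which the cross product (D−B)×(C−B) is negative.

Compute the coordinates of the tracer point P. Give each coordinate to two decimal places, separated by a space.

A=(0,0), D=(6.00,0)
B = A + 3.00·(cos53°, sin53°) = (1.8054, 2.3959)
|BD| = 4.8306
circle(B,6.00) ∩ circle(D,6.00): a=2.4153, h=5.4924
  candidates: C₊=(6.6269,5.9672) cross=26.532; C₋=(1.1786,-3.5713) cross=-26.532
  mode - wants cross < 0 → take C=(1.1786,-3.5713) (cross=-26.532)
ex = (C−B)/|BC| = (-0.1045,-0.9945); ey = (0.9945,-0.1045)
P = B + 1.20·ex + -1.26·ey = (0.4270,1.3341)

0.43 1.33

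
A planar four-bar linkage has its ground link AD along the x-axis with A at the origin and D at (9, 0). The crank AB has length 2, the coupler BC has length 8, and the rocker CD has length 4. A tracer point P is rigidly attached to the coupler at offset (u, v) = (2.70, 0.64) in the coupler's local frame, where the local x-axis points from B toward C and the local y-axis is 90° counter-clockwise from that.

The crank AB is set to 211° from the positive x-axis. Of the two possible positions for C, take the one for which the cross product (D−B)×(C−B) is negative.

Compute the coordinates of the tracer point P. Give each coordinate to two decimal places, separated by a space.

1.06 -0.99

A=(0,0), D=(9.00,0)
B = A + 2.00·(cos211°, sin211°) = (-1.7143, -1.0301)
|BD| = 10.7637
circle(B,8.00) ∩ circle(D,4.00): a=7.6116, h=2.4625
  candidates: C₊=(5.6267,2.1495) cross=26.506; C₋=(6.0980,-2.7529) cross=-26.506
  mode - wants cross < 0 → take C=(6.0980,-2.7529) (cross=-26.506)
ex = (C−B)/|BC| = (0.9765,-0.2153); ey = (0.2153,0.9765)
P = B + 2.70·ex + 0.64·ey = (1.0601,-0.9865)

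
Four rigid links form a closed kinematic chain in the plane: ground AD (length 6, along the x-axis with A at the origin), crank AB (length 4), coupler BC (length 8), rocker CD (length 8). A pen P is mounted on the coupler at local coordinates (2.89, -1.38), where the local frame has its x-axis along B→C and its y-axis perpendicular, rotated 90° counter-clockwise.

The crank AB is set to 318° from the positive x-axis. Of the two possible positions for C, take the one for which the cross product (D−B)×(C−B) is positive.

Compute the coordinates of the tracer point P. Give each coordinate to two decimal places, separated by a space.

2.90 0.53

A=(0,0), D=(6.00,0)
B = A + 4.00·(cos318°, sin318°) = (2.9726, -2.6765)
|BD| = 4.0409
circle(B,8.00) ∩ circle(D,8.00): a=2.0205, h=7.7407
  candidates: C₊=(-0.6408,4.4610) cross=31.279; C₋=(9.6133,-7.1375) cross=-31.279
  mode + wants cross > 0 → take C=(-0.6408,4.4610) (cross=31.279)
ex = (C−B)/|BC| = (-0.4517,0.8922); ey = (-0.8922,-0.4517)
P = B + 2.89·ex + -1.38·ey = (2.8985,0.5252)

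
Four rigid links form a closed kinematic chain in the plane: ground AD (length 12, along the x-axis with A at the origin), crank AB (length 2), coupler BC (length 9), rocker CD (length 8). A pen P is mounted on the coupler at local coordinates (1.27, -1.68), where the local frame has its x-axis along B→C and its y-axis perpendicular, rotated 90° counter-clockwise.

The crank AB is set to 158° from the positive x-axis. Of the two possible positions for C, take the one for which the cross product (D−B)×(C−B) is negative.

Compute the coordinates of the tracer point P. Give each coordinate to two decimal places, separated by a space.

A=(0,0), D=(12.00,0)
B = A + 2.00·(cos158°, sin158°) = (-1.8544, 0.7492)
|BD| = 13.8746
circle(B,9.00) ∩ circle(D,8.00): a=7.5499, h=4.8988
  candidates: C₊=(5.9491,5.2332) cross=67.969; C₋=(5.4200,-4.5502) cross=-67.969
  mode - wants cross < 0 → take C=(5.4200,-4.5502) (cross=-67.969)
ex = (C−B)/|BC| = (0.8083,-0.5888); ey = (0.5888,0.8083)
P = B + 1.27·ex + -1.68·ey = (-1.8171,-1.3565)

-1.82 -1.36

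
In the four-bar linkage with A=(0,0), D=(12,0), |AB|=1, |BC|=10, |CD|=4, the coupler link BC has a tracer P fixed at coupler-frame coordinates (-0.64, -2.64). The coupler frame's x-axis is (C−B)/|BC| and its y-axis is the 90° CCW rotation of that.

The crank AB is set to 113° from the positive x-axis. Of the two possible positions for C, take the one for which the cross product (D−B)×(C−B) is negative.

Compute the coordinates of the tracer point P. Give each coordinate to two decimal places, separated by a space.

A=(0,0), D=(12.00,0)
B = A + 1.00·(cos113°, sin113°) = (-0.3907, 0.9205)
|BD| = 12.4249
circle(B,10.00) ∩ circle(D,4.00): a=9.5928, h=2.8247
  candidates: C₊=(9.3849,3.0268) cross=35.097; C₋=(8.9664,-2.6071) cross=-35.097
  mode - wants cross < 0 → take C=(8.9664,-2.6071) (cross=-35.097)
ex = (C−B)/|BC| = (0.9357,-0.3528); ey = (0.3528,0.9357)
P = B + -0.64·ex + -2.64·ey = (-1.9209,-1.3240)

-1.92 -1.32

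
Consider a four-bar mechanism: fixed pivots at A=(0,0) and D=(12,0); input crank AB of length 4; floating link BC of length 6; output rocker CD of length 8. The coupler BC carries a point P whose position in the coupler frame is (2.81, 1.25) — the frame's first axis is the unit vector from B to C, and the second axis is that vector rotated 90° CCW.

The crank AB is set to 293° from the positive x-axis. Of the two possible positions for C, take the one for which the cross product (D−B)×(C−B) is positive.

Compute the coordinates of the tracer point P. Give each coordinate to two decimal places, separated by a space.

1.67 -0.61

A=(0,0), D=(12.00,0)
B = A + 4.00·(cos293°, sin293°) = (1.5629, -3.6820)
|BD| = 11.0675
circle(B,6.00) ∩ circle(D,8.00): a=4.2688, h=4.2163
  candidates: C₊=(4.1858,1.7143) cross=46.664; C₋=(6.9913,-6.2380) cross=-46.664
  mode + wants cross > 0 → take C=(4.1858,1.7143) (cross=46.664)
ex = (C−B)/|BC| = (0.4372,0.8994); ey = (-0.8994,0.4372)
P = B + 2.81·ex + 1.25·ey = (1.6671,-0.6083)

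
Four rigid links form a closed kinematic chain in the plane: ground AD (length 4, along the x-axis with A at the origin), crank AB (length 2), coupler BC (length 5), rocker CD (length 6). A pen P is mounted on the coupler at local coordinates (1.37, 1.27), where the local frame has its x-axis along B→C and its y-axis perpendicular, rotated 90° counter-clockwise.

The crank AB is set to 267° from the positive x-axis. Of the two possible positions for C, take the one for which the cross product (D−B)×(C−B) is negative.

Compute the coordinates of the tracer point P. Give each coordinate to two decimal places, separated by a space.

A=(0,0), D=(4.00,0)
B = A + 2.00·(cos267°, sin267°) = (-0.1047, -1.9973)
|BD| = 4.5648
circle(B,5.00) ∩ circle(D,6.00): a=1.0775, h=4.8825
  candidates: C₊=(-1.2720,2.8646) cross=22.288; C₋=(3.0005,-5.9162) cross=-22.288
  mode - wants cross < 0 → take C=(3.0005,-5.9162) (cross=-22.288)
ex = (C−B)/|BC| = (0.6210,-0.7838); ey = (0.7838,0.6210)
P = B + 1.37·ex + 1.27·ey = (1.7416,-2.2823)

1.74 -2.28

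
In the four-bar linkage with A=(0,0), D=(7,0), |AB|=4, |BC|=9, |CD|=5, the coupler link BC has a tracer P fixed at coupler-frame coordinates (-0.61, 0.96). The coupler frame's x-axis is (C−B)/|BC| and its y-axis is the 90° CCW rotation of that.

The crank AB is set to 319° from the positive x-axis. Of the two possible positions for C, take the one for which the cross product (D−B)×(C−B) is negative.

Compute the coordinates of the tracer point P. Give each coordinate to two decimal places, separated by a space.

A=(0,0), D=(7.00,0)
B = A + 4.00·(cos319°, sin319°) = (3.0188, -2.6242)
|BD| = 4.7683
circle(B,9.00) ∩ circle(D,5.00): a=8.2563, h=3.5824
  candidates: C₊=(7.9407,4.9107) cross=17.082; C₋=(11.8839,-1.0714) cross=-17.082
  mode - wants cross < 0 → take C=(11.8839,-1.0714) (cross=-17.082)
ex = (C−B)/|BC| = (0.9850,0.1725); ey = (-0.1725,0.9850)
P = B + -0.61·ex + 0.96·ey = (2.2523,-1.7839)

2.25 -1.78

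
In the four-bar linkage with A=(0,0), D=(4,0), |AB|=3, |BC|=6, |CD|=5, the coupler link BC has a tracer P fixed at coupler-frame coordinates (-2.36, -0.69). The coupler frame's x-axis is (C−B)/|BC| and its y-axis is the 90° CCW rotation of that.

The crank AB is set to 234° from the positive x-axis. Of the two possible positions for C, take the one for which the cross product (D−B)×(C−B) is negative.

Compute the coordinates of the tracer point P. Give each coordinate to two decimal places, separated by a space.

-4.19 -2.04

A=(0,0), D=(4.00,0)
B = A + 3.00·(cos234°, sin234°) = (-1.7634, -2.4271)
|BD| = 6.2535
circle(B,6.00) ∩ circle(D,5.00): a=4.0063, h=4.4665
  candidates: C₊=(0.1954,3.2442) cross=27.932; C₋=(3.6624,-4.9886) cross=-27.932
  mode - wants cross < 0 → take C=(3.6624,-4.9886) (cross=-27.932)
ex = (C−B)/|BC| = (0.9043,-0.4269); ey = (0.4269,0.9043)
P = B + -2.36·ex + -0.69·ey = (-4.1921,-2.0435)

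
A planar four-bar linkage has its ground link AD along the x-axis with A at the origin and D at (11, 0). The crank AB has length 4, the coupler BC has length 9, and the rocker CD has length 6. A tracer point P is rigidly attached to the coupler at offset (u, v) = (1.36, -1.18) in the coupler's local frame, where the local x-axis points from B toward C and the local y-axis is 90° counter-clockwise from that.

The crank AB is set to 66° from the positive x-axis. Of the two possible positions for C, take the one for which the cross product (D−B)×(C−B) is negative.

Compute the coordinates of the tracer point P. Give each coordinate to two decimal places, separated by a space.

1.36 1.87

A=(0,0), D=(11.00,0)
B = A + 4.00·(cos66°, sin66°) = (1.6269, 3.6542)
|BD| = 10.0602
circle(B,9.00) ∩ circle(D,6.00): a=7.2666, h=5.3100
  candidates: C₊=(10.3260,5.9620) cross=53.420; C₋=(6.4685,-3.9326) cross=-53.420
  mode - wants cross < 0 → take C=(6.4685,-3.9326) (cross=-53.420)
ex = (C−B)/|BC| = (0.5379,-0.8430); ey = (0.8430,0.5379)
P = B + 1.36·ex + -1.18·ey = (1.3638,1.8730)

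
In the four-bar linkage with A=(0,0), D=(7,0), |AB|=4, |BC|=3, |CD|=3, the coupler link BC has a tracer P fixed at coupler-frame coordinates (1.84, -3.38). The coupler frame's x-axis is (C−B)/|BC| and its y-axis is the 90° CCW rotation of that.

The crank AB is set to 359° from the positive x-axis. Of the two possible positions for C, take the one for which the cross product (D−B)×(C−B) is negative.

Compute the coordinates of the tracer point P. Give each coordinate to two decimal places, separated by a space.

A=(0,0), D=(7.00,0)
B = A + 4.00·(cos359°, sin359°) = (3.9994, -0.0698)
|BD| = 3.0014
circle(B,3.00) ∩ circle(D,3.00): a=1.5007, h=2.5977
  candidates: C₊=(5.4393,2.5621) cross=7.797; C₋=(5.5601,-2.6319) cross=-7.797
  mode - wants cross < 0 → take C=(5.5601,-2.6319) (cross=-7.797)
ex = (C−B)/|BC| = (0.5202,-0.8540); ey = (0.8540,0.5202)
P = B + 1.84·ex + -3.38·ey = (2.0700,-3.3996)

2.07 -3.40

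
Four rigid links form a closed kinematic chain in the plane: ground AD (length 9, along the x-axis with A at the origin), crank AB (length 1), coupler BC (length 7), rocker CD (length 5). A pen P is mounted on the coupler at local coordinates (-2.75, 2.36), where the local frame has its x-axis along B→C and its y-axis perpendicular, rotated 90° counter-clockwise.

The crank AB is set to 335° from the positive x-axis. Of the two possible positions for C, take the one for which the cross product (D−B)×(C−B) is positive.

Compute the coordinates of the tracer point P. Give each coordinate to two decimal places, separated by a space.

-2.72 -0.43

A=(0,0), D=(9.00,0)
B = A + 1.00·(cos335°, sin335°) = (0.9063, -0.4226)
|BD| = 8.1047
circle(B,7.00) ∩ circle(D,5.00): a=5.5330, h=4.2879
  candidates: C₊=(6.2082,4.1480) cross=34.752; C₋=(6.6554,-4.4162) cross=-34.752
  mode + wants cross > 0 → take C=(6.2082,4.1480) (cross=34.752)
ex = (C−B)/|BC| = (0.7574,0.6529); ey = (-0.6529,0.7574)
P = B + -2.75·ex + 2.36·ey = (-2.7175,-0.4307)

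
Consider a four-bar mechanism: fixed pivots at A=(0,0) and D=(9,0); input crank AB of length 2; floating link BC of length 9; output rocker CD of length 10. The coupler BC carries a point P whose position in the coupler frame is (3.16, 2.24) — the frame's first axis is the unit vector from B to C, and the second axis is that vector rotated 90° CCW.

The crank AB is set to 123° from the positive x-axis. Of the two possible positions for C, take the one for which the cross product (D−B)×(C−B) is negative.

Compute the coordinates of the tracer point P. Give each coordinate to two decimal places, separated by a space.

2.03 -0.62

A=(0,0), D=(9.00,0)
B = A + 2.00·(cos123°, sin123°) = (-1.0893, 1.6773)
|BD| = 10.2278
circle(B,9.00) ∩ circle(D,10.00): a=4.1850, h=7.9678
  candidates: C₊=(4.3458,8.8509) cross=81.493; C₋=(1.7324,-6.8689) cross=-81.493
  mode - wants cross < 0 → take C=(1.7324,-6.8689) (cross=-81.493)
ex = (C−B)/|BC| = (0.3135,-0.9496); ey = (0.9496,0.3135)
P = B + 3.16·ex + 2.24·ey = (2.0285,-0.6211)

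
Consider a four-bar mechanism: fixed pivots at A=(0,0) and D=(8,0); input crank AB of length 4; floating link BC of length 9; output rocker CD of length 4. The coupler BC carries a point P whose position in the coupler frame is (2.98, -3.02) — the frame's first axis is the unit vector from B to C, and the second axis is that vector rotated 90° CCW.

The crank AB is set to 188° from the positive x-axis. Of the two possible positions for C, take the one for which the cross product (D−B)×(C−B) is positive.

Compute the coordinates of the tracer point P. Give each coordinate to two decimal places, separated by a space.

A=(0,0), D=(8.00,0)
B = A + 4.00·(cos188°, sin188°) = (-3.9611, -0.5567)
|BD| = 11.9740
circle(B,9.00) ∩ circle(D,4.00): a=8.7012, h=2.2997
  candidates: C₊=(4.6238,2.1451) cross=27.537; C₋=(4.8377,-2.4494) cross=-27.537
  mode + wants cross > 0 → take C=(4.6238,2.1451) (cross=27.537)
ex = (C−B)/|BC| = (0.9539,0.3002); ey = (-0.3002,0.9539)
P = B + 2.98·ex + -3.02·ey = (-0.2119,-2.5428)

-0.21 -2.54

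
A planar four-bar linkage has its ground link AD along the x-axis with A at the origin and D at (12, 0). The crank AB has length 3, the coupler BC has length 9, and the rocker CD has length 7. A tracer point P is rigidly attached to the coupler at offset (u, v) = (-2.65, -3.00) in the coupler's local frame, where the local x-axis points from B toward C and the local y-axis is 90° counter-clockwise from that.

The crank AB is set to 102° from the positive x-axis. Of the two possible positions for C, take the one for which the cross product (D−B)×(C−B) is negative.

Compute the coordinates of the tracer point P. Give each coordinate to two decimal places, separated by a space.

A=(0,0), D=(12.00,0)
B = A + 3.00·(cos102°, sin102°) = (-0.6237, 2.9344)
|BD| = 12.9603
circle(B,9.00) ∩ circle(D,7.00): a=7.7147, h=4.6350
  candidates: C₊=(7.9401,5.7024) cross=60.071; C₋=(5.8412,-3.3270) cross=-60.071
  mode - wants cross < 0 → take C=(5.8412,-3.3270) (cross=-60.071)
ex = (C−B)/|BC| = (0.7183,-0.6957); ey = (0.6957,0.7183)
P = B + -2.65·ex + -3.00·ey = (-4.6144,2.6231)

-4.61 2.62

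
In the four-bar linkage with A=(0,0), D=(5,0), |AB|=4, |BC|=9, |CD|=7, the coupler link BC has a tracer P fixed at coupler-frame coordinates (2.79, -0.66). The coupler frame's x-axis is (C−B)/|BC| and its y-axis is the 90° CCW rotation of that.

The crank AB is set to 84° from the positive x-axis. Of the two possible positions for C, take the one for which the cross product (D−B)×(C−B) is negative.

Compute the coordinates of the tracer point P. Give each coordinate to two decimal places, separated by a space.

-0.33 1.21

A=(0,0), D=(5.00,0)
B = A + 4.00·(cos84°, sin84°) = (0.4181, 3.9781)
|BD| = 6.0679
circle(B,9.00) ∩ circle(D,7.00): a=5.6708, h=6.9887
  candidates: C₊=(9.2820,5.5376) cross=42.407; C₋=(0.1183,-5.0169) cross=-42.407
  mode - wants cross < 0 → take C=(0.1183,-5.0169) (cross=-42.407)
ex = (C−B)/|BC| = (-0.0333,-0.9994); ey = (0.9994,-0.0333)
P = B + 2.79·ex + -0.66·ey = (-0.3344,1.2116)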